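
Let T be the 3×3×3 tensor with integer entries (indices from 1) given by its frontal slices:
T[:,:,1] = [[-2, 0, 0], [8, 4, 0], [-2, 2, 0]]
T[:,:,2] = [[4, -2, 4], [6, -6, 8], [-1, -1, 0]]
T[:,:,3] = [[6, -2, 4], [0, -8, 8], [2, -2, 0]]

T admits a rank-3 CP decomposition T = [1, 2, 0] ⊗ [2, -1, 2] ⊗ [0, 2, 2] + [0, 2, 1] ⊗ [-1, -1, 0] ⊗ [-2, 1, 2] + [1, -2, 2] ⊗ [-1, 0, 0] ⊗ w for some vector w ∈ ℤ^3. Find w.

Subtract the known terms from T to get the rank-1 residual R = [1, -2, 2] ⊗ [-1, 0, 0] ⊗ w, so R[i,j,k] = a[i]·b[j]·w[k]. Pick indices with nonzero a[1]·b[1] = (1)·(-1) = -1. Only the fibre through (1,1,·) is needed: R[1,1,:] = T[1,1,:] − Σₗ aₗ[1]bₗ[1]cₗ = [-2, 4, 6] − (1)·(2)·[0, 2, 2] − (0)·(-1)·[-2, 1, 2] = [-2, 0, 2]. Then w[k] = R[1,1,k] / -1 for each k, giving w = [-2, 0, 2] / -1 = [2, 0, -2].

w = [2, 0, -2]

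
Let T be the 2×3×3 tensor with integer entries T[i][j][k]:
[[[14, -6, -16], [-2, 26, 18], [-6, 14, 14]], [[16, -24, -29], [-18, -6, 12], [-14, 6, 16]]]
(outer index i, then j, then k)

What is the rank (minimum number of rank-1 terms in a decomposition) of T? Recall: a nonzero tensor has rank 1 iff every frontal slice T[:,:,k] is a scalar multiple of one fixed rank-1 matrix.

Lower bound: the mode-2 unfolding of T (rows indexed by j, columns by (i,k) = (0,0), (0,1), (0,2), (1,0), (1,1), (1,2)) is [[14, -6, -16, 16, -24, -29], [-2, 26, 18, -18, -6, 12], [-6, 14, 14, -14, 6, 16]].
There the 2×2 minor on rows j ∈ {0, 1}, columns (i,k) ∈ {(0,0), (0,1)} is det [[14, -6], [-2, 26]] = 352 ≠ 0, so this unfolding has rank ≥ 2; CP rank is at least every unfolding rank, so rank(T) ≥ 2. (This is only a lower bound: in general the CP rank may exceed every unfolding rank, so we still need to exhibit 2 rank-1 terms summing to T.)
Upper bound — finding two terms. Write S_k = T[:,:,k] for the frontal slices: S₀ = [[14, -2, -6], [16, -18, -14]], S₁ = [[-6, 26, 14], [-24, -6, 6]], S₂ = [[-16, 18, 14], [-29, 12, 16]].
If T = a₁ ⊗ b₁ ⊗ c₁ + a₂ ⊗ b₂ ⊗ c₂ then each S_k = c₁[k]·a₁b₁ᵀ + c₂[k]·a₂b₂ᵀ. S₀ and S₁ are linearly independent, so a₁b₁ᵀ and a₂b₂ᵀ must span the same plane of matrices: they are the rank-1 matrices of the form x·S₀ + y·S₁.
The 2×2 minor of x·S₀ + y·S₁ on rows {0,1}, columns {0,1} is −220·x² − 440·xy + 660·y² = (-220)·(x + 3·y)(x − y), vanishing at (x:y) = (3:-1) and (1:1).
M₁ = 3·S₀ − S₁ = [[48, -32, -32], [72, -48, -48]] = 8·[2, 3][3, -2, -2]ᵀ and M₂ = S₀ + S₁ = [[8, 24, 8], [-8, -24, -8]] = 8·[1, -1][1, 3, 1]ᵀ, so take a₁ = [2, 3], b₁ = [3, -2, -2], a₂ = [1, -1], b₂ = [1, 3, 1].
Each slice is an integer combination of E₁ = a₁b₁ᵀ and E₂ = a₂b₂ᵀ: S₀ = 2·E₁ + 2·E₂, S₁ = −2·E₁ + 6·E₂, S₂ = −3·E₁ + 2·E₂; reading off coefficients, c₁ = [2, -2, -3] and c₂ = [2, 6, 2].
Hence T = [2, 3] ⊗ [3, -2, -2] ⊗ [2, -2, -3] + [1, -1] ⊗ [1, 3, 1] ⊗ [2, 6, 2], so rank(T) ≤ 2.
These bounds meet, so rank(T) = 2.

2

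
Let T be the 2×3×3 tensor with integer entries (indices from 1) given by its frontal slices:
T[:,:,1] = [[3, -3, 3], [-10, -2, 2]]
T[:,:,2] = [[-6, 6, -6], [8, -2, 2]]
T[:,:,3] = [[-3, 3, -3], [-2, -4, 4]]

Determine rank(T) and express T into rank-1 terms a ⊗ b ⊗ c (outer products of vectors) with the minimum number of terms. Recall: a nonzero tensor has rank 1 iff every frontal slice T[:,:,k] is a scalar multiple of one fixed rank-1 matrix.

rank(T) = 2

Lower bound: the mode-1 unfolding of T (rows indexed by i, columns by (j,k) = (1,1), (1,2), (1,3), (2,1), (2,2), (2,3), (3,1), (3,2), (3,3)) is [[3, -6, -3, -3, 6, 3, 3, -6, -3], [-10, 8, -2, -2, -2, -4, 2, 2, 4]].
There the 2×2 minor on rows i ∈ {1, 2}, columns (j,k) ∈ {(1,1), (1,2)} is det [[3, -6], [-10, 8]] = -36 ≠ 0, so this unfolding has rank ≥ 2; CP rank is at least every unfolding rank, so rank(T) ≥ 2. (Unfolding ranks only ever bound the CP rank from below — rank(T) can be strictly larger than all of them — so the matching upper bound has to come from an explicit 2-term decomposition.)
Upper bound — finding two terms. Write S_k = T[:,:,k] for the frontal slices: S₁ = [[3, -3, 3], [-10, -2, 2]], S₂ = [[-6, 6, -6], [8, -2, 2]], S₃ = [[-3, 3, -3], [-2, -4, 4]].
If T = a₁ ⊗ b₁ ⊗ c₁ + a₂ ⊗ b₂ ⊗ c₂ then each S_k = c₁[k]·a₁b₁ᵀ + c₂[k]·a₂b₂ᵀ. S₁ and S₂ are linearly independent, so a₁b₁ᵀ and a₂b₂ᵀ must span the same plane of matrices: they are the rank-1 matrices of the form x·S₁ + y·S₂.
The 2×2 minor of x·S₁ + y·S₂ on rows {1,2}, columns {1,2} is −36·x² + 90·xy − 36·y² = (-18)·(x − 2·y)(2·x − y), vanishing at (x:y) = (2:1) and (1:2).
M₁ = 2·S₁ + S₂ = [[0, 0, 0], [-12, -6, 6]] = (-6)·[0, 1][2, 1, -1]ᵀ and M₂ = S₁ + 2·S₂ = [[-9, 9, -9], [6, -6, 6]] = (-3)·[3, -2][1, -1, 1]ᵀ, so take a₁ = [0, 1], b₁ = [2, 1, -1], a₂ = [3, -2], b₂ = [1, -1, 1].
Each slice is an integer combination of E₁ = a₁b₁ᵀ and E₂ = a₂b₂ᵀ: S₁ = −4·E₁ + E₂, S₂ = 2·E₁ − 2·E₂, S₃ = −2·E₁ − E₂; reading off coefficients, c₁ = [-4, 2, -2] and c₂ = [1, -2, -1].
Hence T = [0, 1] ⊗ [2, 1, -1] ⊗ [-4, 2, -2] + [3, -2] ⊗ [1, -1, 1] ⊗ [1, -2, -1], so rank(T) ≤ 2.
These bounds meet, so rank(T) = 2.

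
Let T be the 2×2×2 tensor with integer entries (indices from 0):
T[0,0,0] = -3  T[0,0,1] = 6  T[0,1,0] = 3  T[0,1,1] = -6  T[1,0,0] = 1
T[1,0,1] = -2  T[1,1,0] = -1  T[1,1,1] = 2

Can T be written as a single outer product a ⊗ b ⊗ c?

If T = a ⊗ b ⊗ c then every fibre of T is a multiple of the corresponding factor, so read the factors off the fibres through the nonzero entry T[0,0,0] = -3.
The mode-1 fibre T[:,0,0] = [-3, 1] gives a = [3, -1] (primitive direction); the mode-2 fibre T[0,:,0] = [-3, 3] gives b = [1, -1]; then c[k] = T[0,0,k] / (a[0]·b[0]) = [-3, 6] / 3 = [-1, 2].
Expanding [3, -1] ⊗ [1, -1] ⊗ [-1, 2] reproduces all 8 entries of T, so T = [3, -1] ⊗ [1, -1] ⊗ [-1, 2] and rank(T) ≤ 1.
Equivalently every frontal slice T[:,:,k] is c[k] times the rank-1 matrix [3, -1] ⊗ [1, -1]. So T has rank 1 (it is nonzero).

Yes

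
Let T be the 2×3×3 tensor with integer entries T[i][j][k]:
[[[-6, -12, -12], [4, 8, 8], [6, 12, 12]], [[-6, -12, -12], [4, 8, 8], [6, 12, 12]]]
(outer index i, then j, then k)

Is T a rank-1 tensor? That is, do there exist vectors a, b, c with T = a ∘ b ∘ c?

Yes

The mode-1 fibre T[:,0,0] = [-6, -6] gives a = [1, 1] (primitive direction); the mode-2 fibre T[0,:,0] = [-6, 4, 6] gives b = [3, -2, -3]; then c[k] = T[0,0,k] / (a[0]·b[0]) = [-6, -12, -12] / 3 = [-2, -4, -4].
Expanding [1, 1] ∘ [3, -2, -3] ∘ [-2, -4, -4] reproduces all 18 entries of T, so T = [1, 1] ∘ [3, -2, -3] ∘ [-2, -4, -4] and rank(T) ≤ 1.
Equivalently every frontal slice T[:,:,k] is c[k] times the rank-1 matrix [1, 1] ∘ [3, -2, -3]. So T has rank 1 (it is nonzero).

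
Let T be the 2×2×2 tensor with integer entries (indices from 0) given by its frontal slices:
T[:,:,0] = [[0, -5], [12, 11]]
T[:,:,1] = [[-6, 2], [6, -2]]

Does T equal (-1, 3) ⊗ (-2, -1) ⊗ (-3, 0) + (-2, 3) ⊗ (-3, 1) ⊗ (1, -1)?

No

Reconstruct entry (1,0,0) from the claimed factors: Σₗ aₗ[1]bₗ[0]cₗ[0] = (3)·(-2)·(-3) + (3)·(-3)·(1) = 9, but T[1,0,0] = 12. The claim is false.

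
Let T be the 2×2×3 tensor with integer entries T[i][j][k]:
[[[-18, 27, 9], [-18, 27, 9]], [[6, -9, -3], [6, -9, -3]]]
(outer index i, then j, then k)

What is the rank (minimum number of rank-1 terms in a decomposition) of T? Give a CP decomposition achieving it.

rank(T) = 1

Lower bound: T ≠ 0 (e.g. T[0,0,0] = -18), so rank(T) ≥ 1.
Upper bound: the mode-1 fibre T[:,0,0] = [-18, 6] gives a = [3, -1] (primitive direction); the mode-2 fibre T[0,:,0] = [-18, -18] gives b = [1, 1]; then c[k] = T[0,0,k] / (a[0]·b[0]) = [-18, 27, 9] / 3 = [-6, 9, 3].
Expanding [3, -1] ∘ [1, 1] ∘ [-6, 9, 3] reproduces all 12 entries of T, so T = [3, -1] ∘ [1, 1] ∘ [-6, 9, 3] and rank(T) ≤ 1.
These bounds meet, so rank(T) = 1.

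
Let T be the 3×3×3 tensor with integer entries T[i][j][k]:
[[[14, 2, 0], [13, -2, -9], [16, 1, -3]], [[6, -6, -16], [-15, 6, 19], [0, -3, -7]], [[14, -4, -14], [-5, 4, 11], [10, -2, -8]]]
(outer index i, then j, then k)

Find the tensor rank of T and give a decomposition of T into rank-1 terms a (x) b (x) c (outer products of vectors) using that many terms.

Lower bound: the mode-1 unfolding of T (rows indexed by i, columns by (j,k) = (0,0), (0,1), (0,2), (1,0), (1,1), (1,2), (2,0), (2,1), (2,2)) is [[14, 2, 0, 13, -2, -9, 16, 1, -3], [6, -6, -16, -15, 6, 19, 0, -3, -7], [14, -4, -14, -5, 4, 11, 10, -2, -8]].
There the 2×2 minor on rows i ∈ {0, 1}, columns (j,k) ∈ {(0,0), (0,1)} is det [[14, 2], [6, -6]] = -96 ≠ 0, so this unfolding has rank ≥ 2; CP rank is at least every unfolding rank, so rank(T) ≥ 2. (Unfolding ranks only ever bound the CP rank from below — rank(T) can be strictly larger than all of them — so the matching upper bound has to come from an explicit 2-term decomposition.)
Upper bound — finding two terms. Write S_k = T[:,:,k] for the frontal slices: S₀ = [[14, 13, 16], [6, -15, 0], [14, -5, 10]], S₁ = [[2, -2, 1], [-6, 6, -3], [-4, 4, -2]], S₂ = [[0, -9, -3], [-16, 19, -7], [-14, 11, -8]].
If T = a₁ (x) b₁ (x) c₁ + a₂ (x) b₂ (x) c₂ then each S_k = c₁[k]·a₁b₁ᵀ + c₂[k]·a₂b₂ᵀ. S₀ and S₁ are linearly independent, so a₁b₁ᵀ and a₂b₂ᵀ must span the same plane of matrices: they are the rank-1 matrices of the form x·S₀ + y·S₁.
The 2×2 minor of x·S₀ + y·S₁ on rows {0,1}, columns {0,1} is −288·x² + 144·xy = (-144)·(2·x − y)(x), vanishing at (x:y) = (1:2) and (0:1).
M₁ = S₀ + 2·S₁ = [[18, 9, 18], [-6, -3, -6], [6, 3, 6]] = 3·(3, -1, 1)(2, 1, 2)ᵀ and M₂ = S₁ = [[2, -2, 1], [-6, 6, -3], [-4, 4, -2]] = (1, -3, -2)(2, -2, 1)ᵀ, so take a₁ = (3, -1, 1), b₁ = (2, 1, 2), a₂ = (1, -3, -2), b₂ = (2, -2, 1).
Each slice is an integer combination of E₁ = a₁b₁ᵀ and E₂ = a₂b₂ᵀ: S₀ = 3·E₁ − 2·E₂, S₁ = E₂, S₂ = −E₁ + 3·E₂; reading off coefficients, c₁ = (3, 0, -1) and c₂ = (-2, 1, 3).
Hence T = (3, -1, 1) (x) (2, 1, 2) (x) (3, 0, -1) + (1, -3, -2) (x) (2, -2, 1) (x) (-2, 1, 3), so rank(T) ≤ 2.
These bounds meet, so rank(T) = 2.

rank(T) = 2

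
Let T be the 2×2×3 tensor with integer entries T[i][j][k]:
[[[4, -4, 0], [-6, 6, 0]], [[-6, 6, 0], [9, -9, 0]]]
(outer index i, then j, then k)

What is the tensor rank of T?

Lower bound: T ≠ 0 (e.g. T[0,0,0] = 4), so rank(T) ≥ 1.
Upper bound: if T = a ⊗ b ⊗ c then every fibre of T is a multiple of the corresponding factor, so read the factors off the fibres through the nonzero entry T[0,0,0] = 4.
The mode-1 fibre T[:,0,0] = [4, -6] gives a = [2, -3] (primitive direction); the mode-2 fibre T[0,:,0] = [4, -6] gives b = [2, -3]; then c[k] = T[0,0,k] / (a[0]·b[0]) = [4, -4, 0] / 4 = [1, -1, 0].
Expanding [2, -3] ⊗ [2, -3] ⊗ [1, -1, 0] reproduces all 12 entries of T, so T = [2, -3] ⊗ [2, -3] ⊗ [1, -1, 0] and rank(T) ≤ 1.
These bounds meet, so rank(T) = 1.

1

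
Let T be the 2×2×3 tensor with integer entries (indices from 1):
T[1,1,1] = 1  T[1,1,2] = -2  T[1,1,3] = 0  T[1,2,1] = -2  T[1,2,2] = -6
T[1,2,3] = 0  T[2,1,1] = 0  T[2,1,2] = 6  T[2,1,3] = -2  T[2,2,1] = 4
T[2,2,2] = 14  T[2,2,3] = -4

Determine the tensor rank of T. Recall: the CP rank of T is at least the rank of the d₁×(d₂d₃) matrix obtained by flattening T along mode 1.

Lower bound: the mode-3 unfolding of T (rows indexed by k, columns by (i,j) = (1,1), (1,2), (2,1), (2,2)) is [[1, -2, 0, 4], [-2, -6, 6, 14], [0, 0, -2, -4]].
There the 3×3 minor on rows k ∈ {1, 2, 3}, columns (i,j) ∈ {(1,1), (1,2), (2,1)} is det [[1, -2, 0], [-2, -6, 6], [0, 0, -2]] = 20 ≠ 0, so this unfolding has rank ≥ 3; CP rank is at least every unfolding rank, so rank(T) ≥ 3. (This is only a lower bound: in general the CP rank may exceed every unfolding rank, so we still need to exhibit 3 rank-1 terms summing to T.)
Upper bound: T is a sum of 3 rank-1 terms, T = [0, 1] (x) [1, 2] (x) [2, 2, -2] + [1, -2] (x) [1, 2] (x) [1, -2, 0] + [1, -1] (x) [0, 1] (x) [-4, -2, 0] (written with every a and b primitive with positive leading entry and the scale carried by c; CP decompositions are not unique, and this one is verified by expanding entrywise), so rank(T) ≤ 3.
These bounds meet, so rank(T) = 3.
Check entry T[2,1,3] = -2: (1)·(1)·(-2) + (-2)·(1)·(0) + (-1)·(0)·(0) = -2.

3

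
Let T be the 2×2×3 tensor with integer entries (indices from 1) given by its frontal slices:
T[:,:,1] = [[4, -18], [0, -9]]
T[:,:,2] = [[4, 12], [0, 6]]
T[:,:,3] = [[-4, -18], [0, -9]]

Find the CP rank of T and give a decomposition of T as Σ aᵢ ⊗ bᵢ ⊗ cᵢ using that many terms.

rank(T) = 2

Lower bound: the mode-1 unfolding of T (rows indexed by i, columns by (j,k) = (1,1), (1,2), (1,3), (2,1), (2,2), (2,3)) is [[4, 4, -4, -18, 12, -18], [0, 0, 0, -9, 6, -9]].
There the 2×2 minor on rows i ∈ {1, 2}, columns (j,k) ∈ {(1,1), (2,1)} is det [[4, -18], [0, -9]] = -36 ≠ 0, so this unfolding has rank ≥ 2; CP rank is at least every unfolding rank, so rank(T) ≥ 2. (This is only a lower bound: in general the CP rank may exceed every unfolding rank, so we still need to exhibit 2 rank-1 terms summing to T.)
Upper bound — finding two terms. Write S_k = T[:,:,k] for the frontal slices: S₁ = [[4, -18], [0, -9]], S₂ = [[4, 12], [0, 6]], S₃ = [[-4, -18], [0, -9]].
If T = a₁ ⊗ b₁ ⊗ c₁ + a₂ ⊗ b₂ ⊗ c₂ then each S_k = c₁[k]·a₁b₁ᵀ + c₂[k]·a₂b₂ᵀ. S₁ and S₂ are linearly independent, so a₁b₁ᵀ and a₂b₂ᵀ must span the same plane of matrices: they are the rank-1 matrices of the form x·S₁ + y·S₂.
det(x·S₁ + y·S₂) is −36·x² − 12·xy + 24·y² = (-12)·(3·x − 2·y)(x + y), vanishing at (x:y) = (2:3) and (1:-1).
M₁ = 2·S₁ + 3·S₂ = [[20, 0], [0, 0]] = 20·[1, 0][1, 0]ᵀ and M₂ = S₁ − S₂ = [[0, -30], [0, -15]] = (-15)·[2, 1][0, 1]ᵀ, so take a₁ = [1, 0], b₁ = [1, 0], a₂ = [2, 1], b₂ = [0, 1].
Each slice is an integer combination of E₁ = a₁b₁ᵀ and E₂ = a₂b₂ᵀ: S₁ = 4·E₁ − 9·E₂, S₂ = 4·E₁ + 6·E₂, S₃ = −4·E₁ − 9·E₂; reading off coefficients, c₁ = [4, 4, -4] and c₂ = [-9, 6, -9].
Hence T = [1, 0] ⊗ [1, 0] ⊗ [4, 4, -4] + [2, 1] ⊗ [0, 1] ⊗ [-9, 6, -9], so rank(T) ≤ 2.
These bounds meet, so rank(T) = 2.
Check entry T[1,2,2] = 12: (1)·(0)·(4) + (2)·(1)·(6) = 12.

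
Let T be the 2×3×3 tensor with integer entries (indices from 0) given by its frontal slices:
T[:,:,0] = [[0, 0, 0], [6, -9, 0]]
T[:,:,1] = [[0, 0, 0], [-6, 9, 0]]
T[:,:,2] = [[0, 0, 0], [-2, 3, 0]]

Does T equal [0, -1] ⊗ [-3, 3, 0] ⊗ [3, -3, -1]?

Reconstruct entry (1,0,0) from the claimed factors: Σₗ aₗ[1]bₗ[0]cₗ[0] = (-1)·(-3)·(3) = 9, but T[1,0,0] = 6. The claim is false.

No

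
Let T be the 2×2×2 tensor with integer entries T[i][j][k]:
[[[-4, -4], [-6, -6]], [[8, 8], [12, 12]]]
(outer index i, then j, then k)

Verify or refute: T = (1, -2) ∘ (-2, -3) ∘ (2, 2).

Reconstruct entrywise from the claimed factors. For example, T[1,1,0] = 12 and Σₗ aₗ[1]bₗ[1]cₗ[0] = (-2)·(-3)·(2) = 12; checking all 8 entries, every one matches. The claim holds.

Yes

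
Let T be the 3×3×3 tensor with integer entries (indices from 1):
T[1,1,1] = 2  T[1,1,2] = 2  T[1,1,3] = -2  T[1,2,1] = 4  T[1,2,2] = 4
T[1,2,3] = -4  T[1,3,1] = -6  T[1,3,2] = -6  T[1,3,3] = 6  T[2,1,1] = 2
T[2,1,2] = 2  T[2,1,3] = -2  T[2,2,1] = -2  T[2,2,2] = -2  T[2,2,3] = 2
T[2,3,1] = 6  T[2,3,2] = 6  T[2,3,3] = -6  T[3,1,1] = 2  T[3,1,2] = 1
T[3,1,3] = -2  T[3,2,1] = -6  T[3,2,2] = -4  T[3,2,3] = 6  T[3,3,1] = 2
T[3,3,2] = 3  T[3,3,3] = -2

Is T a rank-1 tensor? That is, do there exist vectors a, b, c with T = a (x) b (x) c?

No

The mode-2 unfolding of T (rows indexed by j, columns by (i,k) = (1,1), (1,2), (1,3), (2,1), (2,2), (2,3), (3,1), (3,2), (3,3)) is [[2, 2, -2, 2, 2, -2, 2, 1, -2], [4, 4, -4, -2, -2, 2, -6, -4, 6], [-6, -6, 6, 6, 6, -6, 2, 3, -2]].
There the 3×3 minor on rows j ∈ {1, 2, 3}, columns (i,k) ∈ {(1,1), (2,1), (3,1)} is det [[2, 2, 2], [4, -2, -6], [-6, 6, 2]] = 144 ≠ 0, so this unfolding has rank ≥ 3; CP rank is at least every unfolding rank, so rank(T) ≥ 3.
In particular rank(T) ≥ 3 > 1, so T is not rank-1.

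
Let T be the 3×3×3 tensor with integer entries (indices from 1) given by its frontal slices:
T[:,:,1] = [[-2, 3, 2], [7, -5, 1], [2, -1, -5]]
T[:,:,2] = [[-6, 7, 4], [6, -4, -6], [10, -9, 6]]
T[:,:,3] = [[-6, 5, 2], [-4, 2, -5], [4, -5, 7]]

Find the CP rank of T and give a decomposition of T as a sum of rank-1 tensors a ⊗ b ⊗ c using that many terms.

rank(T) = 3

Lower bound: the mode-3 unfolding of T (rows indexed by k, columns by (i,j) = (1,1), (1,2), (1,3), (2,1), (2,2), (2,3), (3,1), (3,2), (3,3)) is [[-2, 3, 2, 7, -5, 1, 2, -1, -5], [-6, 7, 4, 6, -4, -6, 10, -9, 6], [-6, 5, 2, -4, 2, -5, 4, -5, 7]].
There the 3×3 minor on rows k ∈ {1, 2, 3}, columns (i,j) ∈ {(1,1), (1,2), (2,1)} is det [[-2, 3, 7], [-6, 7, 6], [-6, 5, -4]] = 20 ≠ 0, so this unfolding has rank ≥ 3; CP rank is at least every unfolding rank, so rank(T) ≥ 3. (This is only a lower bound: in general the CP rank may exceed every unfolding rank, so we still need to exhibit 3 rank-1 terms summing to T.)
Upper bound: T is a sum of 3 rank-1 terms, T = (0, 1, -2) ⊗ (1, -1, 2) ⊗ (1, -2, -2) + (1, 2, 1) ⊗ (2, -1, 0) ⊗ (1, 1, -1) + (2, -1, -1) ⊗ (2, -2, -1) ⊗ (-1, -2, -1) (written with every a and b primitive with positive leading entry and the scale carried by c; CP decompositions are not unique, and this one is verified by expanding entrywise), so rank(T) ≤ 3.
These bounds meet, so rank(T) = 3.
Check entry T[2,1,1] = 7: (1)·(1)·(1) + (2)·(2)·(1) + (-1)·(2)·(-1) = 7.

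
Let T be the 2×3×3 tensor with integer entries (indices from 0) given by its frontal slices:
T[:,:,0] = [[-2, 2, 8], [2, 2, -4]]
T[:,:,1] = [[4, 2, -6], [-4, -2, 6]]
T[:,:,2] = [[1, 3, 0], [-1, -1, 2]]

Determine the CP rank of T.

Lower bound: in the mode-2 unfolding of T (rows indexed by j, columns by (i,k)) the 3×3 minor on rows j ∈ {0, 1, 2}, columns (i,k) ∈ {(0,0), (0,1), (0,2)} is det [[-2, 4, 1], [2, 2, 3], [8, -6, 0]] = 32 ≠ 0, so that unfolding has rank ≥ 3 and hence rank(T) ≥ 3 (CP rank is at least every unfolding rank, though it can be larger).
Upper bound: T is a sum of 3 rank-1 terms, T = (1, -1) ⊗ (1, 0, -1) ⊗ (0, 2, 0) + (1, -1) ⊗ (1, 1, -2) ⊗ (-2, 2, 1) + (1, 0) ⊗ (0, 1, 1) ⊗ (4, 0, 2) (written with every a and b primitive with positive leading entry and the scale carried by c; CP decompositions are not unique, and this one is verified by expanding entrywise), so rank(T) ≤ 3.
These bounds meet, so rank(T) = 3.

3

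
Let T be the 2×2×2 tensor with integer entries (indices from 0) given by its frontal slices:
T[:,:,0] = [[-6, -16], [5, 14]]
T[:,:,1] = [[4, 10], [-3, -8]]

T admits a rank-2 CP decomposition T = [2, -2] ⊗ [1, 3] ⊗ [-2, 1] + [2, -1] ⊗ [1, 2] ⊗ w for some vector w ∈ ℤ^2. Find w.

Subtract the known terms from T to get the rank-1 residual R = [2, -1] ⊗ [1, 2] ⊗ w, so R[i,j,k] = a[i]·b[j]·w[k]. Pick indices with nonzero a[0]·b[0] = (2)·(1) = 2. Only the fibre through (0,0,·) is needed: R[0,0,:] = T[0,0,:] − Σₗ aₗ[0]bₗ[0]cₗ = [-6, 4] − (2)·(1)·[-2, 1] = [-2, 2]. Then w[k] = R[0,0,k] / 2 for each k, giving w = [-2, 2] / 2 = [-1, 1].

w = [-1, 1]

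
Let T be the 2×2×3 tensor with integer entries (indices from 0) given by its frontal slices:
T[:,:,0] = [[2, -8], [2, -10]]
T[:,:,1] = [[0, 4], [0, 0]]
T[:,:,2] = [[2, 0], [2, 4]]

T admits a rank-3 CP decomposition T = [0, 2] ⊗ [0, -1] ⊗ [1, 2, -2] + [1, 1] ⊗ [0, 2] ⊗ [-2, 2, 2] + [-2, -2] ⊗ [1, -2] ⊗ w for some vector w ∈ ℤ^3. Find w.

Subtract the known terms from T to get the rank-1 residual R = [-2, -2] ⊗ [1, -2] ⊗ w, so R[i,j,k] = a[i]·b[j]·w[k]. Pick indices with nonzero a[0]·b[0] = (-2)·(1) = -2. Only the fibre through (0,0,·) is needed: R[0,0,:] = T[0,0,:] − Σₗ aₗ[0]bₗ[0]cₗ = [2, 0, 2] − (0)·(0)·[1, 2, -2] − (1)·(0)·[-2, 2, 2] = [2, 0, 2]. Then w[k] = R[0,0,k] / -2 for each k, giving w = [2, 0, 2] / -2 = [-1, 0, -1].

w = [-1, 0, -1]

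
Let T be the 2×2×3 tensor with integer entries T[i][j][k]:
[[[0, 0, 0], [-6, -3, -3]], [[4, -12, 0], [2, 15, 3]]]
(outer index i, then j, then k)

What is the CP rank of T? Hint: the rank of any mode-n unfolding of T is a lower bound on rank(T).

2

Lower bound: in the mode-3 unfolding of T (rows indexed by k, columns by (i,j)) the 2×2 minor on rows k ∈ {0, 1}, columns (i,j) ∈ {(0,1), (1,0)} is det [[-6, 4], [-3, -12]] = 84 ≠ 0, so that unfolding has rank ≥ 2 and hence rank(T) ≥ 2 (CP rank is at least every unfolding rank, though it can be larger).
Upper bound: with S_k = T[:,:,k], the two rank-1 terms a₁b₁ᵀ, a₂b₂ᵀ are the rank-1 members of the pencil x·S₀ + y·S₁.
det(x·S₀ + y·S₁) is 24·x² − 60·xy − 36·y² = 12·(x − 3·y)(2·x + y), vanishing at (x:y) = (3:1) and (1:-2).
M₁ = 3·S₀ + S₁ = [[0, -21], [0, 21]] = (-21)·[1, -1][0, 1]ᵀ and M₂ = S₀ − 2·S₁ = [[0, 0], [28, -28]] = 28·[0, 1][1, -1]ᵀ, so take a₁ = [1, -1], b₁ = [0, 1], a₂ = [0, 1], b₂ = [1, -1].
Each slice is an integer combination of E₁ = a₁b₁ᵀ and E₂ = a₂b₂ᵀ: S₀ = −6·E₁ + 4·E₂, S₁ = −3·E₁ − 12·E₂, S₂ = −3·E₁; reading off coefficients, c₁ = [-6, -3, -3] and c₂ = [4, -12, 0].
Hence T = [1, -1] ⊗ [0, 1] ⊗ [-6, -3, -3] + [0, 1] ⊗ [1, -1] ⊗ [4, -12, 0], so rank(T) ≤ 2.
These bounds meet, so rank(T) = 2.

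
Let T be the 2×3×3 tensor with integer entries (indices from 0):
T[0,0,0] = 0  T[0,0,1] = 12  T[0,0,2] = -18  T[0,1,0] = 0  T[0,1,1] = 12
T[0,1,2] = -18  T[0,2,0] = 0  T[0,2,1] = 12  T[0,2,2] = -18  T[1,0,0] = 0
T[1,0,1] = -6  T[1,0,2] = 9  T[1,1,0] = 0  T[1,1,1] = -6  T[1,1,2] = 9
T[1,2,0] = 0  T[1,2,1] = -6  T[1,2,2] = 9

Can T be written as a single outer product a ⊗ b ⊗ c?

If T = a ⊗ b ⊗ c then every fibre of T is a multiple of the corresponding factor, so read the factors off the fibres through the nonzero entry T[0,0,1] = 12.
The mode-1 fibre T[:,0,1] = [12, -6] gives a = [2, -1] (primitive direction); the mode-2 fibre T[0,:,1] = [12, 12, 12] gives b = [1, 1, 1]; then c[k] = T[0,0,k] / (a[0]·b[0]) = [0, 12, -18] / 2 = [0, 6, -9].
Expanding [2, -1] ⊗ [1, 1, 1] ⊗ [0, 6, -9] reproduces all 18 entries of T, so T = [2, -1] ⊗ [1, 1, 1] ⊗ [0, 6, -9] and rank(T) ≤ 1.
Equivalently every frontal slice T[:,:,k] is c[k] times the rank-1 matrix [2, -1] ⊗ [1, 1, 1]. So T has rank 1 (it is nonzero).

Yes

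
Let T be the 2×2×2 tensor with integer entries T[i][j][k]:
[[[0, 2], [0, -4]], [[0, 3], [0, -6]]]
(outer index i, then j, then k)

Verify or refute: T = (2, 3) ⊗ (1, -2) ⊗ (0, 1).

Yes

Reconstruct entrywise from the claimed factors. For example, T[1,1,0] = 0 and Σₗ aₗ[1]bₗ[1]cₗ[0] = (3)·(-2)·(0) = 0; checking all 8 entries, every one matches. The claim holds.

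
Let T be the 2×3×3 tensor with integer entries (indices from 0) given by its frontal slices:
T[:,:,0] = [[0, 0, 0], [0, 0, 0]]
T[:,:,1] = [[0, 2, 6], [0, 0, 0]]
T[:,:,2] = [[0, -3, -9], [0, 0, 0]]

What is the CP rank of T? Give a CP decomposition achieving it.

Lower bound: T ≠ 0 (e.g. T[0,1,1] = 2), so rank(T) ≥ 1.
Upper bound: if T = a ⊗ b ⊗ c then every fibre of T is a multiple of the corresponding factor, so read the factors off the fibres through the nonzero entry T[0,1,1] = 2.
The mode-1 fibre T[:,1,1] = [2, 0] gives a = (1, 0) (primitive direction); the mode-2 fibre T[0,:,1] = [0, 2, 6] gives b = (0, 1, 3); then c[k] = T[0,1,k] / (a[0]·b[1]) = [0, 2, -3] / 1 = (0, 2, -3).
Expanding (1, 0) ⊗ (0, 1, 3) ⊗ (0, 2, -3) reproduces all 18 entries of T, so T = (1, 0) ⊗ (0, 1, 3) ⊗ (0, 2, -3) and rank(T) ≤ 1.
These bounds meet, so rank(T) = 1.

rank(T) = 1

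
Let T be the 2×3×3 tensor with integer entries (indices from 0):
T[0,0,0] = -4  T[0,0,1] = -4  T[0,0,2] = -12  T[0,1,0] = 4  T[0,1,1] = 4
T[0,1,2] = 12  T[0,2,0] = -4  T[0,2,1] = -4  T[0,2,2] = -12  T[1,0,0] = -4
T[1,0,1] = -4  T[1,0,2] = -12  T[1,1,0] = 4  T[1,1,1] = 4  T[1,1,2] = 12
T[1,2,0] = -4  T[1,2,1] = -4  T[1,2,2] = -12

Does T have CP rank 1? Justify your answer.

Yes

If T = a ⊗ b ⊗ c then every fibre of T is a multiple of the corresponding factor, so read the factors off the fibres through the nonzero entry T[0,0,0] = -4.
The mode-1 fibre T[:,0,0] = [-4, -4] gives a = [1, 1] (primitive direction); the mode-2 fibre T[0,:,0] = [-4, 4, -4] gives b = [1, -1, 1]; then c[k] = T[0,0,k] / (a[0]·b[0]) = [-4, -4, -12] / 1 = [-4, -4, -12].
Expanding [1, 1] ⊗ [1, -1, 1] ⊗ [-4, -4, -12] reproduces all 18 entries of T, so T = [1, 1] ⊗ [1, -1, 1] ⊗ [-4, -4, -12] and rank(T) ≤ 1.
Equivalently every frontal slice T[:,:,k] is c[k] times the rank-1 matrix [1, 1] ⊗ [1, -1, 1]. So T has rank 1 (it is nonzero).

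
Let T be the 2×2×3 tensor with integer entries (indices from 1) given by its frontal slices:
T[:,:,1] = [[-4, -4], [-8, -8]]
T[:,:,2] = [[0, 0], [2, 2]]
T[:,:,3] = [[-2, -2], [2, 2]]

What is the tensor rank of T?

Lower bound: in the mode-3 unfolding of T (rows indexed by k, columns by (i,j)) the 2×2 minor on rows k ∈ {1, 2}, columns (i,j) ∈ {(1,1), (2,1)} is det [[-4, -8], [0, 2]] = -8 ≠ 0, so that unfolding has rank ≥ 2 and hence rank(T) ≥ 2 (CP rank is at least every unfolding rank, though it can be larger).
Upper bound: T[:,j,:] = b[j]·M for every slice, with b = (1, 1) and M = [[-4, 0, -2], [-8, 2, 2]] (rows i, columns k).
Splitting M by its rows (i = 1, 2), M = (1, 0)(-4, 0, -2)ᵀ + (0, 1)(-8, 2, 2)ᵀ.
Hence T = (1, 0) ⊗ (1, 1) ⊗ (-4, 0, -2) + (0, 1) ⊗ (1, 1) ⊗ (-8, 2, 2), so rank(T) ≤ 2.
These bounds meet, so rank(T) = 2.

2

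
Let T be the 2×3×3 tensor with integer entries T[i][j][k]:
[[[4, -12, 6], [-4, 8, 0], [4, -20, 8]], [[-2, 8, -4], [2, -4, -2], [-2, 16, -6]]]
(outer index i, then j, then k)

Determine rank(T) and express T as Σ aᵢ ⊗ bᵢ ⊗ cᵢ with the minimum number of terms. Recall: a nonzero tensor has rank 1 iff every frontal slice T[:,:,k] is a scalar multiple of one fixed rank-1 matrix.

Lower bound: in the mode-2 unfolding of T (rows indexed by j, columns by (i,k)) the 3×3 minor on rows j ∈ {0, 1, 2}, columns (i,k) ∈ {(0,0), (0,1), (0,2)} is det [[4, -12, 6], [-4, 8, 0], [4, -20, 8]] = 160 ≠ 0, so that unfolding has rank ≥ 3 and hence rank(T) ≥ 3 (CP rank is at least every unfolding rank, though it can be larger).
Upper bound: T is a sum of 3 rank-1 terms, T = [1, -1] ⊗ [0, 2, -1] ⊗ [0, 4, 0] + [1, -1] ⊗ [1, 2, 2] ⊗ [0, -4, 2] + [2, -1] ⊗ [1, -1, 1] ⊗ [2, -4, 2] (one valid choice — decompositions are not unique — normalised so each a, b is primitive with positive first nonzero entry; check it by expanding all entries), so rank(T) ≤ 3.
These bounds meet, so rank(T) = 3.

rank(T) = 3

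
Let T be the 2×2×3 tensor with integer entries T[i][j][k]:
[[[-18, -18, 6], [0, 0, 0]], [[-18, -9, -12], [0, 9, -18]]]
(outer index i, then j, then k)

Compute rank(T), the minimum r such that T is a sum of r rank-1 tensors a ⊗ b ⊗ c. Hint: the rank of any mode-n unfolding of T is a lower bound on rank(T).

Lower bound: the mode-3 unfolding of T (rows indexed by k, columns by (i,j) = (0,0), (0,1), (1,0), (1,1)) is [[-18, 0, -18, 0], [-18, 0, -9, 9], [6, 0, -12, -18]].
There the 2×2 minor on rows k ∈ {0, 1}, columns (i,j) ∈ {(0,0), (1,0)} is det [[-18, -18], [-18, -9]] = -162 ≠ 0, so this unfolding has rank ≥ 2; CP rank is at least every unfolding rank, so rank(T) ≥ 2. (Unfolding ranks only ever bound the CP rank from below — rank(T) can be strictly larger than all of them — so the matching upper bound has to come from an explicit 2-term decomposition.)
Upper bound — finding two terms. Write S_k = T[:,:,k] for the frontal slices: S₀ = [[-18, 0], [-18, 0]], S₁ = [[-18, 0], [-9, 9]], S₂ = [[6, 0], [-12, -18]].
If T = a₁ ⊗ b₁ ⊗ c₁ + a₂ ⊗ b₂ ⊗ c₂ then each S_k = c₁[k]·a₁b₁ᵀ + c₂[k]·a₂b₂ᵀ. S₀ and S₁ are linearly independent, so a₁b₁ᵀ and a₂b₂ᵀ must span the same plane of matrices: they are the rank-1 matrices of the form x·S₀ + y·S₁.
det(x·S₀ + y·S₁) is −162·xy − 162·y² = (-162)·(y)(x + y), vanishing at (x:y) = (1:0) and (1:-1).
M₁ = S₀ = [[-18, 0], [-18, 0]] = (-18)·(1, 1)(1, 0)ᵀ and M₂ = S₀ − S₁ = [[0, 0], [-9, -9]] = (-9)·(0, 1)(1, 1)ᵀ, so take a₁ = (1, 1), b₁ = (1, 0), a₂ = (0, 1), b₂ = (1, 1).
Each slice is an integer combination of E₁ = a₁b₁ᵀ and E₂ = a₂b₂ᵀ: S₀ = −18·E₁, S₁ = −18·E₁ + 9·E₂, S₂ = 6·E₁ − 18·E₂; reading off coefficients, c₁ = (-18, -18, 6) and c₂ = (0, 9, -18).
Hence T = (1, 1) ⊗ (1, 0) ⊗ (-18, -18, 6) + (0, 1) ⊗ (1, 1) ⊗ (0, 9, -18), so rank(T) ≤ 2.
These bounds meet, so rank(T) = 2.

2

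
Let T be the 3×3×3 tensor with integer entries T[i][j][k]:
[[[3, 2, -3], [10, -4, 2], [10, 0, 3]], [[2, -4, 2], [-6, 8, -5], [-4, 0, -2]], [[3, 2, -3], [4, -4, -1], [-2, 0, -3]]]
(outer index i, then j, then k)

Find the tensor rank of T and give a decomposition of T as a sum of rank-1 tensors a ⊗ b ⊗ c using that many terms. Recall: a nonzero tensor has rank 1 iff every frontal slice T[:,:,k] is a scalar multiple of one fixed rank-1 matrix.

rank(T) = 3

Lower bound: the mode-1 unfolding of T (rows indexed by i, columns by (j,k) = (0,0), (0,1), (0,2), (1,0), (1,1), (1,2), (2,0), (2,1), (2,2)) is [[3, 2, -3, 10, -4, 2, 10, 0, 3], [2, -4, 2, -6, 8, -5, -4, 0, -2], [3, 2, -3, 4, -4, -1, -2, 0, -3]].
There the 3×3 minor on rows i ∈ {0, 1, 2}, columns (j,k) ∈ {(0,0), (0,1), (1,0)} is det [[3, 2, 10], [2, -4, -6], [3, 2, 4]] = 96 ≠ 0, so this unfolding has rank ≥ 3; CP rank is at least every unfolding rank, so rank(T) ≥ 3. (Flattening ranks never certify an upper bound on CP rank; for that we must actually write T with 3 rank-1 terms.)
Upper bound: T is a sum of 3 rank-1 terms, T = [1, -2, 1] ⊗ [1, -2, 0] ⊗ [-1, 2, -1] + [1, 0, 1] ⊗ [2, 2, 1] ⊗ [2, 0, -1] + [2, -1, -1] ⊗ [0, 1, 2] ⊗ [2, 0, 1] (one valid choice — decompositions are not unique — normalised so each a, b is primitive with positive first nonzero entry; check it by expanding all entries), so rank(T) ≤ 3.
These bounds meet, so rank(T) = 3.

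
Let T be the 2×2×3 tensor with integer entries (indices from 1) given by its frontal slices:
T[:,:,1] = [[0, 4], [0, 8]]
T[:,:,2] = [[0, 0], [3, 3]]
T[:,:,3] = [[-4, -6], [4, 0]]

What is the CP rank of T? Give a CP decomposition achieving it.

Lower bound: the mode-3 unfolding of T (rows indexed by k, columns by (i,j) = (1,1), (1,2), (2,1), (2,2)) is [[0, 4, 0, 8], [0, 0, 3, 3], [-4, -6, 4, 0]].
There the 3×3 minor on rows k ∈ {1, 2, 3}, columns (i,j) ∈ {(1,1), (1,2), (2,1)} is det [[0, 4, 0], [0, 0, 3], [-4, -6, 4]] = -48 ≠ 0, so this unfolding has rank ≥ 3; CP rank is at least every unfolding rank, so rank(T) ≥ 3. (This is only a lower bound: in general the CP rank may exceed every unfolding rank, so we still need to exhibit 3 rank-1 terms summing to T.)
Upper bound: T is a sum of 3 rank-1 terms, T = (1, -1) ∘ (1, 1) ∘ (0, -2, -4) + (1, 2) ∘ (0, 1) ∘ (4, 0, -2) + (2, 1) ∘ (1, 1) ∘ (0, 1, 0) (one valid choice — decompositions are not unique — normalised so each a, b is primitive with positive first nonzero entry; check it by expanding all entries), so rank(T) ≤ 3.
These bounds meet, so rank(T) = 3.

rank(T) = 3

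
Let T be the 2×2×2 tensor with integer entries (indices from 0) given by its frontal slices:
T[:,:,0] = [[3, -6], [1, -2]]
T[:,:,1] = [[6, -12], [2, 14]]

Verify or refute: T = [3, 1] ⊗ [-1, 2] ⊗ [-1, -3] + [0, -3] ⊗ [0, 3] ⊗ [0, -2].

No

Reconstruct entry (0,0,1) from the claimed factors: Σₗ aₗ[0]bₗ[0]cₗ[1] = (3)·(-1)·(-3) + (0)·(0)·(-2) = 9, but T[0,0,1] = 6. The claim is false.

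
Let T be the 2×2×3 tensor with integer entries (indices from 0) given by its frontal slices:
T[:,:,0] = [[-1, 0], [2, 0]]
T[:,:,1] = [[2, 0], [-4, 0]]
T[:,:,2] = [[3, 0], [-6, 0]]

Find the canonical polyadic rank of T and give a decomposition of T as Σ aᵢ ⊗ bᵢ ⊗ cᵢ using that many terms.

Lower bound: T ≠ 0 (e.g. T[0,0,0] = -1), so rank(T) ≥ 1.
Upper bound: if T = a ⊗ b ⊗ c then every fibre of T is a multiple of the corresponding factor, so read the factors off the fibres through the nonzero entry T[0,0,0] = -1.
The mode-1 fibre T[:,0,0] = [-1, 2] gives a = [1, -2] (primitive direction); the mode-2 fibre T[0,:,0] = [-1, 0] gives b = [1, 0]; then c[k] = T[0,0,k] / (a[0]·b[0]) = [-1, 2, 3] / 1 = [-1, 2, 3].
Expanding [1, -2] ⊗ [1, 0] ⊗ [-1, 2, 3] reproduces all 12 entries of T, so T = [1, -2] ⊗ [1, 0] ⊗ [-1, 2, 3] and rank(T) ≤ 1.
These bounds meet, so rank(T) = 1.

rank(T) = 1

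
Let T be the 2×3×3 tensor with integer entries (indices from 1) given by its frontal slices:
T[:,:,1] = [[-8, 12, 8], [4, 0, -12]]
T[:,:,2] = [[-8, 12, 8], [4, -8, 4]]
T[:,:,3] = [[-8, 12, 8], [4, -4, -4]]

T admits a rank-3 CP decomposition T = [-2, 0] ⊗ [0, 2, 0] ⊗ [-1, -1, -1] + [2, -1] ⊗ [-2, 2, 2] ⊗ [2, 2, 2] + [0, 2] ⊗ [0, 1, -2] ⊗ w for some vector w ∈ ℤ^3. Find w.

w = [2, -2, 0]

Subtract the known terms from T to get the rank-1 residual R = [0, 2] ⊗ [0, 1, -2] ⊗ w, so R[i,j,k] = a[i]·b[j]·w[k]. Pick indices with nonzero a[2]·b[2] = (2)·(1) = 2. Only the fibre through (2,2,·) is needed: R[2,2,:] = T[2,2,:] − Σₗ aₗ[2]bₗ[2]cₗ = [0, -8, -4] − (0)·(2)·[-1, -1, -1] − (-1)·(2)·[2, 2, 2] = [4, -4, 0]. Then w[k] = R[2,2,k] / 2 for each k, giving w = [4, -4, 0] / 2 = [2, -2, 0].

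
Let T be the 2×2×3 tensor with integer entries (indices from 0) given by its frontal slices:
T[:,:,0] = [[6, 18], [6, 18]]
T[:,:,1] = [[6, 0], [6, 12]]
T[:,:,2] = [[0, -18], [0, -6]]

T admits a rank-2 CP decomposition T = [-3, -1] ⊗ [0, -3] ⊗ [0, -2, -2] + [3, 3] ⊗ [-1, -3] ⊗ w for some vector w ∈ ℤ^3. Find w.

w = [-2, -2, 0]

Subtract the known terms from T to get the rank-1 residual R = [3, 3] ⊗ [-1, -3] ⊗ w, so R[i,j,k] = a[i]·b[j]·w[k]. Pick indices with nonzero a[0]·b[0] = (3)·(-1) = -3. Only the fibre through (0,0,·) is needed: R[0,0,:] = T[0,0,:] − Σₗ aₗ[0]bₗ[0]cₗ = [6, 6, 0] − (-3)·(0)·[0, -2, -2] = [6, 6, 0]. Then w[k] = R[0,0,k] / -3 for each k, giving w = [6, 6, 0] / -3 = [-2, -2, 0].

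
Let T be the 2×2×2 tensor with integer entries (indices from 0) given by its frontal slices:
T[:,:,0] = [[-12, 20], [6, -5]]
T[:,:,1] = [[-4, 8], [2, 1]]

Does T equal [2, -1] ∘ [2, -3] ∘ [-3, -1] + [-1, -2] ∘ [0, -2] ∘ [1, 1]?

Reconstruct entrywise from the claimed factors. For example, T[0,1,0] = 20 and Σₗ aₗ[0]bₗ[1]cₗ[0] = (2)·(-3)·(-3) + (-1)·(-2)·(1) = 20; checking all 8 entries, every one matches. The claim holds.

Yes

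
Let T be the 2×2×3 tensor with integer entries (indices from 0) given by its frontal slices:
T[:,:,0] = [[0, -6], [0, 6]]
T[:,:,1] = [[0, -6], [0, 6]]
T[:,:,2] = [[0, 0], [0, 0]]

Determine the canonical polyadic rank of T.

Lower bound: T ≠ 0 (e.g. T[0,1,0] = -6), so rank(T) ≥ 1.
Upper bound: if T = a (x) b (x) c then every fibre of T is a multiple of the corresponding factor, so read the factors off the fibres through the nonzero entry T[0,1,0] = -6.
The mode-1 fibre T[:,1,0] = [-6, 6] gives a = (1, -1) (primitive direction); the mode-2 fibre T[0,:,0] = [0, -6] gives b = (0, 1); then c[k] = T[0,1,k] / (a[0]·b[1]) = [-6, -6, 0] / 1 = (-6, -6, 0).
Expanding (1, -1) (x) (0, 1) (x) (-6, -6, 0) reproduces all 12 entries of T, so T = (1, -1) (x) (0, 1) (x) (-6, -6, 0) and rank(T) ≤ 1.
These bounds meet, so rank(T) = 1.

1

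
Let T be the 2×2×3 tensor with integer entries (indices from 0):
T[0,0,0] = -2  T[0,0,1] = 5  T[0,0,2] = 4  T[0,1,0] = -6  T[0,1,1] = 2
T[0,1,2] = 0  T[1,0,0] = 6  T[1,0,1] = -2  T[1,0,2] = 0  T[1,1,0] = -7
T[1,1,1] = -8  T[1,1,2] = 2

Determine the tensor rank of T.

3

Lower bound: the mode-3 unfolding of T (rows indexed by k, columns by (i,j) = (0,0), (0,1), (1,0), (1,1)) is [[-2, -6, 6, -7], [5, 2, -2, -8], [4, 0, 0, 2]].
There the 3×3 minor on rows k ∈ {0, 1, 2}, columns (i,j) ∈ {(0,0), (0,1), (1,1)} is det [[-2, -6, -7], [5, 2, -8], [4, 0, 2]] = 300 ≠ 0, so this unfolding has rank ≥ 3; CP rank is at least every unfolding rank, so rank(T) ≥ 3. (Flattening ranks never certify an upper bound on CP rank; for that we must actually write T with 3 rank-1 terms.)
Upper bound: T is a sum of 3 rank-1 terms, T = (1, -1) ⊗ (1, 1) ⊗ (0, 4, -4) + (1, 2) ⊗ (1, -2) ⊗ (2, 1, 0) + (2, -1) ⊗ (2, 1) ⊗ (-1, 0, 2) (written with every a and b primitive with positive leading entry and the scale carried by c; CP decompositions are not unique, and this one is verified by expanding entrywise), so rank(T) ≤ 3.
These bounds meet, so rank(T) = 3.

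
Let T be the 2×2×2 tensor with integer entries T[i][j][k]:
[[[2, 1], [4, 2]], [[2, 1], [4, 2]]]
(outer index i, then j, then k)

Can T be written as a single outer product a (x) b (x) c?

The mode-1 fibre T[:,0,0] = [2, 2] gives a = (1, 1) (primitive direction); the mode-2 fibre T[0,:,0] = [2, 4] gives b = (1, 2); then c[k] = T[0,0,k] / (a[0]·b[0]) = [2, 1] / 1 = (2, 1).
Expanding (1, 1) (x) (1, 2) (x) (2, 1) reproduces all 8 entries of T, so T = (1, 1) (x) (1, 2) (x) (2, 1) and rank(T) ≤ 1.
Equivalently every frontal slice T[:,:,k] is c[k] times the rank-1 matrix (1, 1) (x) (1, 2). So T has rank 1 (it is nonzero).

Yes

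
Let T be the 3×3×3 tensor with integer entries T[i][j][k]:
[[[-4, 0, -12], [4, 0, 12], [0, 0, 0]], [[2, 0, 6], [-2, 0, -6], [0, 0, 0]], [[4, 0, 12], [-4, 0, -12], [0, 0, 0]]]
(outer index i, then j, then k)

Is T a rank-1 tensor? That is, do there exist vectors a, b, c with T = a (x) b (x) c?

Yes

If T = a (x) b (x) c then every fibre of T is a multiple of the corresponding factor, so read the factors off the fibres through the nonzero entry T[0,0,0] = -4.
The mode-1 fibre T[:,0,0] = [-4, 2, 4] gives a = [2, -1, -2] (primitive direction); the mode-2 fibre T[0,:,0] = [-4, 4, 0] gives b = [1, -1, 0]; then c[k] = T[0,0,k] / (a[0]·b[0]) = [-4, 0, -12] / 2 = [-2, 0, -6].
Expanding [2, -1, -2] (x) [1, -1, 0] (x) [-2, 0, -6] reproduces all 27 entries of T, so T = [2, -1, -2] (x) [1, -1, 0] (x) [-2, 0, -6] and rank(T) ≤ 1.
Equivalently every frontal slice T[:,:,k] is c[k] times the rank-1 matrix [2, -1, -2] (x) [1, -1, 0]. So T has rank 1 (it is nonzero).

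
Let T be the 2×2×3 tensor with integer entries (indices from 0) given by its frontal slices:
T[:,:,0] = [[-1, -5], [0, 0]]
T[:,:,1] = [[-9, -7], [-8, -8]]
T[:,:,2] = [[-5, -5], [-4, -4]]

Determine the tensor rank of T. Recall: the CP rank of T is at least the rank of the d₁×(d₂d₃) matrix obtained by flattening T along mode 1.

3

Lower bound: the mode-3 unfolding of T (rows indexed by k, columns by (i,j) = (0,0), (0,1), (1,0), (1,1)) is [[-1, -5, 0, 0], [-9, -7, -8, -8], [-5, -5, -4, -4]].
There the 3×3 minor on rows k ∈ {0, 1, 2}, columns (i,j) ∈ {(0,0), (0,1), (1,0)} is det [[-1, -5, 0], [-9, -7, -8], [-5, -5, -4]] = -8 ≠ 0, so this unfolding has rank ≥ 3; CP rank is at least every unfolding rank, so rank(T) ≥ 3. (This is only a lower bound: in general the CP rank may exceed every unfolding rank, so we still need to exhibit 3 rank-1 terms summing to T.)
Upper bound: T is a sum of 3 rank-1 terms, T = (1, 0) (x) (0, 1) (x) (-4, 2, 0) + (1, 0) (x) (1, 1) (x) (-1, -1, -1) + (1, 1) (x) (1, 1) (x) (0, -8, -4) (one valid choice — decompositions are not unique — normalised so each a, b is primitive with positive first nonzero entry; check it by expanding all entries), so rank(T) ≤ 3.
These bounds meet, so rank(T) = 3.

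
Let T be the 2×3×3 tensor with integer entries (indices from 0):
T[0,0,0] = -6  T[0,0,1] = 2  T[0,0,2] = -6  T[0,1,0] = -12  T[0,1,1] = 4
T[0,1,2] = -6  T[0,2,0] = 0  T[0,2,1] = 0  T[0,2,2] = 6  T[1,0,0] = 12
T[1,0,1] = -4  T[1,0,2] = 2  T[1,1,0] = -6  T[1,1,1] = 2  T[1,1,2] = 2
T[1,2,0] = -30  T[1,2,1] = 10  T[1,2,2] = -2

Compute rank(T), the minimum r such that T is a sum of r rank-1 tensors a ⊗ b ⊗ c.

2

Lower bound: the mode-3 unfolding of T (rows indexed by k, columns by (i,j) = (0,0), (0,1), (0,2), (1,0), (1,1), (1,2)) is [[-6, -12, 0, 12, -6, -30], [2, 4, 0, -4, 2, 10], [-6, -6, 6, 2, 2, -2]].
There the 2×2 minor on rows k ∈ {0, 2}, columns (i,j) ∈ {(0,0), (0,1)} is det [[-6, -12], [-6, -6]] = -36 ≠ 0, so this unfolding has rank ≥ 2; CP rank is at least every unfolding rank, so rank(T) ≥ 2. (This is only a lower bound: in general the CP rank may exceed every unfolding rank, so we still need to exhibit 2 rank-1 terms summing to T.)
Upper bound — finding two terms. Write S_k = T[:,:,k] for the frontal slices: S₀ = [[-6, -12, 0], [12, -6, -30]], S₁ = [[2, 4, 0], [-4, 2, 10]], S₂ = [[-6, -6, 6], [2, 2, -2]].
If T = a₁ ⊗ b₁ ⊗ c₁ + a₂ ⊗ b₂ ⊗ c₂ then each S_k = c₁[k]·a₁b₁ᵀ + c₂[k]·a₂b₂ᵀ. S₀ and S₂ are linearly independent, so a₁b₁ᵀ and a₂b₂ᵀ must span the same plane of matrices: they are the rank-1 matrices of the form x·S₀ + y·S₂.
The 2×2 minor of x·S₀ + y·S₂ on rows {0,1}, columns {0,1} is 180·x² + 120·xy = 60·(3·x + 2·y)(x), vanishing at (x:y) = (2:-3) and (0:1).
M₁ = 2·S₀ − 3·S₂ = [[6, -6, -18], [18, -18, -54]] = 6·(1, 3)(1, -1, -3)ᵀ and M₂ = S₂ = [[-6, -6, 6], [2, 2, -2]] = (-2)·(3, -1)(1, 1, -1)ᵀ, so take a₁ = (1, 3), b₁ = (1, -1, -3), a₂ = (3, -1), b₂ = (1, 1, -1).
Each slice is an integer combination of E₁ = a₁b₁ᵀ and E₂ = a₂b₂ᵀ: S₀ = 3·E₁ − 3·E₂, S₁ = −E₁ + E₂, S₂ = −2·E₂; reading off coefficients, c₁ = (3, -1, 0) and c₂ = (-3, 1, -2).
Hence T = (1, 3) ⊗ (1, -1, -3) ⊗ (3, -1, 0) + (3, -1) ⊗ (1, 1, -1) ⊗ (-3, 1, -2), so rank(T) ≤ 2.
These bounds meet, so rank(T) = 2.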